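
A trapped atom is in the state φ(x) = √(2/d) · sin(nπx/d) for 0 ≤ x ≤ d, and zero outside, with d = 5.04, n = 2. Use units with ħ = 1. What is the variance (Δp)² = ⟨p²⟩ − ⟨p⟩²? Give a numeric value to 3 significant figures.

1.55

Compute ⟨p⟩ and ⟨p²⟩ separately; (Δp)² = ⟨p²⟩ − ⟨p⟩².
d/dx sin(nπx/d) = (nπ/d)·cos(nπx/d) and d²/dx² sin(nπx/d) = −(nπ/d)²·sin(nπx/d); on 0 ≤ x ≤ d, ∫sin²(nπx/d) dx = d/2 and ∫sin(nπx/d)·cos(nπx/d) dx = 0.
⟨p⟩ = 0.0000 and ⟨p²⟩ = 1.5542.
(Δp)² = 1.5542 − (0.0000)² = 1.5542.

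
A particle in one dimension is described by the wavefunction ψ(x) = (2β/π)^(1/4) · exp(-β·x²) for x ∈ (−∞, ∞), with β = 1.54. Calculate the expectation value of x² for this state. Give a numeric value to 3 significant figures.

⟨x²⟩ = ∫ x²·|ψ|² dx (integrals over the domain).
Gaussian moments: ∫x^(2j)·e^(−2βx²) dx = (2j−1)!!/(4β)^j · √(π/(2β)), odd powers integrate to 0; here √(π/(2β)) = 1.0099.
⟨x²⟩ = 0.16234.

0.162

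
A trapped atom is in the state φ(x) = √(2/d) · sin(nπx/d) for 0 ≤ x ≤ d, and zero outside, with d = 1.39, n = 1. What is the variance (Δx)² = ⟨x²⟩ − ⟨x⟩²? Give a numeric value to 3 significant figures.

Compute ⟨x⟩ and ⟨x²⟩ separately, then (Δx)² = ⟨x²⟩ − ⟨x⟩².
With sin²θ = (1 − cos2θ)/2 on 0 ≤ x ≤ d: ∫sin²(nπx/d) dx = d/2, ∫x·sin²(nπx/d) dx = d²/4, ∫x²·sin²(nπx/d) dx = d³·(1/6 − 1/(4n²π²)); higher powers xᵏ the same way, integrating xᵏ·cos(2nπx/d) by parts.
⟨x⟩ = 0.69500 and ⟨x²⟩ = 0.54615.
(Δx)² = 0.54615 − (0.69500)² = 0.063127.

0.0631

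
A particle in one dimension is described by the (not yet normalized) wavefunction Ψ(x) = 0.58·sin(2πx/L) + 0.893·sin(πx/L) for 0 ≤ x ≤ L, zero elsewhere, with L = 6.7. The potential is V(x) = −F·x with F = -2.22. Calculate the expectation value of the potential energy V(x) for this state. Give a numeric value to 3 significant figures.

⟨V⟩ = ∫ V(x)·|Ψ|² dx / ∫|Ψ|² dx.
On 0 ≤ x ≤ L (j ≠ l): ∫sin²(jπx/L) dx = L/2, ∫sin(jπx/L)·sin(lπx/L) dx = 0; diagonal moments ∫x·sin²(jπx/L) dx = L²/4, ∫x²·sin²(jπx/L) dx = L³·(1/6 − 1/(4j²π²)); cross terms ∫x·sin(jπx/L)·sin(lπx/L) dx = 0 for j + l even and −4jlL²/(π²(j² − l²)²) for j + l odd, ∫x²·sin(jπx/L)·sin(lπx/L) dx = (−1)^(j+l)·4jlL³/(π²(j² − l²)²); higher powers the same way via product-to-sum and parts.
State is unnormalized: ∫|Ψ|² dx = 3.7984, and ∫Ψ*·V(x)·Ψ dx = 18.951, so ⟨V⟩ = 18.951 / 3.7984.
⟨V⟩ = 4.9893.

4.99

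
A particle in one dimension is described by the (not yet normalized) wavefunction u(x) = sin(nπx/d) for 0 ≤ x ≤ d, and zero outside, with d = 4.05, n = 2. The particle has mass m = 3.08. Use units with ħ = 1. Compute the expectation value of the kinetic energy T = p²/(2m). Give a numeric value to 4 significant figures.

T = −(ħ²/2m) d²/dx², so ⟨T⟩ = −(ħ²/2m) ∫ u*·u'' dx / ∫|u|² dx; with m = 3.08.
d/dx sin(nπx/d) = (nπ/d)·cos(nπx/d) and d²/dx² sin(nπx/d) = −(nπ/d)²·sin(nπx/d); on 0 ≤ x ≤ d, ∫sin²(nπx/d) dx = d/2 and ∫sin(nπx/d)·cos(nπx/d) dx = 0.
State is unnormalized: ∫|u|² dx = 2.0250, and ∫u*·(−ħ²/2m · u'') dx = 0.79121, so ⟨T⟩ = 0.79121 / 2.0250.
⟨T⟩ = 0.39072.

0.3907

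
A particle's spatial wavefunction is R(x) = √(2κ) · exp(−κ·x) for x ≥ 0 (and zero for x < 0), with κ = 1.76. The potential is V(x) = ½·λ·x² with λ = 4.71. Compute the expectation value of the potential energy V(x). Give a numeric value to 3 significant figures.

⟨V⟩ = ∫ V(x)·|R|² dx.
Every integrand reduces to terms xʲ·e^(−2κx) on [0, ∞); use ∫₀^∞ xʲ·e^(−2κx) dx = j!/(2κ)^(j+1).
⟨V⟩ = 0.38013.

0.380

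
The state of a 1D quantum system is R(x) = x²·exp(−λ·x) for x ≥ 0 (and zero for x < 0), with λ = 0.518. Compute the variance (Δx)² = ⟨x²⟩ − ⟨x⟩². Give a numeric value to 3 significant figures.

Compute ⟨x⟩ and ⟨x²⟩ separately, then (Δx)² = ⟨x²⟩ − ⟨x⟩².
Every integrand reduces to terms xʲ·e^(−2λx) on [0, ∞); use ∫₀^∞ xʲ·e^(−2λx) dx = j!/(2λ)^(j+1).
Normalization: ∫|R|² dx = 20.110.
⟨x⟩ = 4.8263 and ⟨x²⟩ = 27.951.
(Δx)² = 27.951 − (4.8263)² = 4.6585.

4.66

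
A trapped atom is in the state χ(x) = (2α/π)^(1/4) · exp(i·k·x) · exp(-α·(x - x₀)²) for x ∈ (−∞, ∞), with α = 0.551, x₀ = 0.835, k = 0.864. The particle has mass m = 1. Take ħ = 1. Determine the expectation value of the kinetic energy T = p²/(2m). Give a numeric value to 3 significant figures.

0.649

T = −(ħ²/2m) d²/dx², so ⟨T⟩ = −(ħ²/2m) ∫ χ*·χ'' dx; with m = 1.
Gaussian moments (u = x − x₀): ∫u^(2j)·e^(−2αu²) du = (2j−1)!!/(4α)^j · √(π/(2α)), odd powers integrate to 0; here √(π/(2α)) = 1.6884. Derivatives: χ′ = (ik − 2αu)·χ, χ″ = ((ik − 2αu)² − 2α)·χ; the odd-in-u pieces drop out.
⟨T⟩ = 0.64875.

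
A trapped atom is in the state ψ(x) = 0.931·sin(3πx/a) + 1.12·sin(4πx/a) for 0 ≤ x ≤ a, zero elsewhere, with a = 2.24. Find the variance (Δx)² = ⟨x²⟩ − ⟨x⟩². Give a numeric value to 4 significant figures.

Compute ⟨x⟩ and ⟨x²⟩ separately, then (Δx)² = ⟨x²⟩ − ⟨x⟩².
On 0 ≤ x ≤ a (j ≠ l): ∫sin²(jπx/a) dx = a/2, ∫sin(jπx/a)·sin(lπx/a) dx = 0; diagonal moments ∫x·sin²(jπx/a) dx = a²/4, ∫x²·sin²(jπx/a) dx = a³·(1/6 − 1/(4j²π²)); cross terms ∫x·sin(jπx/a)·sin(lπx/a) dx = 0 for j + l even and −4jla²/(π²(j² − l²)²) for j + l odd, ∫x²·sin(jπx/a)·sin(lπx/a) dx = (−1)^(j+l)·4jla³/(π²(j² − l²)²); higher powers the same way via product-to-sum and parts.
Normalization: ∫|ψ|² dx = 2.3757.
⟨x⟩ = 0.68283 and ⟨x²⟩ = 0.67234.
(Δx)² = 0.67234 − (0.68283)² = 0.20608.

0.2061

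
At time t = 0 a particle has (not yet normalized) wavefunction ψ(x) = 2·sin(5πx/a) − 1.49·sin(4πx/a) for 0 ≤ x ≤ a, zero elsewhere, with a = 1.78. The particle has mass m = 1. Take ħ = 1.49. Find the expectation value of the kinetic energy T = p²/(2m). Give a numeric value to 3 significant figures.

T = −(ħ²/2m) d²/dx², so ⟨T⟩ = −(ħ²/2m) ∫ ψ*·ψ'' dx / ∫|ψ|² dx; with m = 1.
d²/dx² sin(jπx/a) = −(jπ/a)²·sin(jπx/a); on 0 ≤ x ≤ a, ∫sin²(jπx/a) dx = a/2 and ∫sin(jπx/a)·sin(lπx/a) dx = 0 for j ≠ l, so only diagonal terms survive in ∫|ψ|² and ∫ψ·ψ″; ∫ψ·ψ′ dx = [ψ²/2] between the walls = 0.
State is unnormalized: ∫|ψ|² dx = 5.5359, and ∫ψ*·(−ħ²/2m · ψ'') dx = 417.06, so ⟨T⟩ = 417.06 / 5.5359.
⟨T⟩ = 75.338.

75.3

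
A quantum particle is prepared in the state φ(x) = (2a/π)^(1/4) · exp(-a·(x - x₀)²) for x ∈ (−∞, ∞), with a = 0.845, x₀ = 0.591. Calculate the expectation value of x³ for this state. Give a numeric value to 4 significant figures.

0.7310

⟨x³⟩ = ∫ x³·|φ|² dx (integrals over the domain).
Gaussian moments (u = x − x₀): ∫u^(2j)·e^(−2au²) du = (2j−1)!!/(4a)^j · √(π/(2a)), odd powers integrate to 0; here √(π/(2a)) = 1.3634.
⟨x³⟩ = 0.73098.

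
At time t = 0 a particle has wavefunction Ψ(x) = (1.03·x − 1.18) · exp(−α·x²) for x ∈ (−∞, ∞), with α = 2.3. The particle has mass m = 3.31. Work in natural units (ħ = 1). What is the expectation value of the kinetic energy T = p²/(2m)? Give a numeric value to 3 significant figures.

T = −(ħ²/2m) d²/dx², so ⟨T⟩ = −(ħ²/2m) ∫ Ψ*·Ψ'' dx / ∫|Ψ|² dx; with m = 3.31.
Expand each integrand as polynomial × e^(−2αx²) and use ∫x^(2j)·e^(−2αx²) dx = (2j−1)!!/(4α)^j · √(π/(2α)), odd powers → 0; here √(π/(2α)) = 0.82641. Differentiate with the product rule, d/dx e^(−αx²) = −2αx·e^(−αx²).
State is unnormalized: ∫|Ψ|² dx = 1.2460, and ∫Ψ*·(−ħ²/2m · Ψ'') dx = 0.49912, so ⟨T⟩ = 0.49912 / 1.2460.
⟨T⟩ = 0.40058.

0.401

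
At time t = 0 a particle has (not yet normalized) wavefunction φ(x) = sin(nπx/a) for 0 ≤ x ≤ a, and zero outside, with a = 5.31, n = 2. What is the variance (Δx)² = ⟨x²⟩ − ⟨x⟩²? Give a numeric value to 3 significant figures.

Compute ⟨x⟩ and ⟨x²⟩ separately, then (Δx)² = ⟨x²⟩ − ⟨x⟩².
With sin²θ = (1 − cos2θ)/2 on 0 ≤ x ≤ a: ∫sin²(nπx/a) dx = a/2, ∫x·sin²(nπx/a) dx = a²/4, ∫x²·sin²(nπx/a) dx = a³·(1/6 − 1/(4n²π²)); higher powers xᵏ the same way, integrating xᵏ·cos(2nπx/a) by parts.
Normalization: ∫|φ|² dx = 2.6550.
⟨x⟩ = 2.6550 and ⟨x²⟩ = 9.0416.
(Δx)² = 9.0416 − (2.6550)² = 1.9926.

1.99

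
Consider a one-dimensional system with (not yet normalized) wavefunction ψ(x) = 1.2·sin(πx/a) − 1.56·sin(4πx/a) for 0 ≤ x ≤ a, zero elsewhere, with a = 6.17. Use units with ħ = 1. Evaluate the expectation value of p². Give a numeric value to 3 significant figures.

2.70

p² ψ = −ħ² d²ψ/dx²; ⟨p²⟩ = −ħ² ∫ ψ*·ψ'' dx / ∫|ψ|² dx.
d²/dx² sin(jπx/a) = −(jπ/a)²·sin(jπx/a); on 0 ≤ x ≤ a, ∫sin²(jπx/a) dx = a/2 and ∫sin(jπx/a)·sin(lπx/a) dx = 0 for j ≠ l, so only diagonal terms survive in ∫|ψ|² and ∫ψ·ψ″; ∫ψ·ψ′ dx = [ψ²/2] between the walls = 0.
State is unnormalized: ∫|ψ|² dx = 11.950, and ∫ψ*·(−ħ² ψ'') dx = 32.294, so ⟨p²⟩ = 32.294 / 11.950.
⟨p²⟩ = 2.7024.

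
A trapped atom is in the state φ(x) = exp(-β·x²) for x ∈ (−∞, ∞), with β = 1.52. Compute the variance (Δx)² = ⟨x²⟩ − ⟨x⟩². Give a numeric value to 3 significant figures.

Compute ⟨x⟩ and ⟨x²⟩ separately, then (Δx)² = ⟨x²⟩ − ⟨x⟩².
Gaussian moments: ∫x^(2j)·e^(−2βx²) dx = (2j−1)!!/(4β)^j · √(π/(2β)), odd powers integrate to 0; here √(π/(2β)) = 1.0166.
Normalization: ∫|φ|² dx = 1.0166.
⟨x⟩ = 0.0000 and ⟨x²⟩ = 0.16447.
(Δx)² = 0.16447 − (0.0000)² = 0.16447.

0.164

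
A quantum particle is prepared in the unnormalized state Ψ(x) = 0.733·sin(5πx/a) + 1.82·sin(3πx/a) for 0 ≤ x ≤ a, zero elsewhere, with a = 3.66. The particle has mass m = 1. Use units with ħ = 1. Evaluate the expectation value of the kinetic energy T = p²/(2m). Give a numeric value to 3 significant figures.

T = −(ħ²/2m) d²/dx², so ⟨T⟩ = −(ħ²/2m) ∫ Ψ*·Ψ'' dx / ∫|Ψ|² dx; with m = 1.
d²/dx² sin(jπx/a) = −(jπ/a)²·sin(jπx/a); on 0 ≤ x ≤ a, ∫sin²(jπx/a) dx = a/2 and ∫sin(jπx/a)·sin(lπx/a) dx = 0 for j ≠ l, so only diagonal terms survive in ∫|Ψ|² and ∫Ψ·Ψ″; ∫Ψ·Ψ′ dx = [Ψ²/2] between the walls = 0.
State is unnormalized: ∫|Ψ|² dx = 7.0449, and ∫Ψ*·(−ħ²/2m · Ψ'') dx = 29.153, so ⟨T⟩ = 29.153 / 7.0449.
⟨T⟩ = 4.1381.

4.14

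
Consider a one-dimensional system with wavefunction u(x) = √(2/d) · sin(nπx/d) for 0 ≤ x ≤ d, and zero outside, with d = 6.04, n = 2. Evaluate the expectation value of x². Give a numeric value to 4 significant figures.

⟨x²⟩ = ∫ x²·|u|² dx (integrals over the domain).
With sin²θ = (1 − cos2θ)/2 on 0 ≤ x ≤ d: ∫sin²(nπx/d) dx = d/2, ∫x·sin²(nπx/d) dx = d²/4, ∫x²·sin²(nπx/d) dx = d³·(1/6 − 1/(4n²π²)); higher powers xᵏ the same way, integrating xᵏ·cos(2nπx/d) by parts.
⟨x²⟩ = 11.698.

11.70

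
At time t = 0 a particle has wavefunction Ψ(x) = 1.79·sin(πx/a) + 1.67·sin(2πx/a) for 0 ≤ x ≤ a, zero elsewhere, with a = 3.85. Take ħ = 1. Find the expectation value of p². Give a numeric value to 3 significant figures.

1.60

p² Ψ = −ħ² d²Ψ/dx²; ⟨p²⟩ = −ħ² ∫ Ψ*·Ψ'' dx / ∫|Ψ|² dx.
d²/dx² sin(jπx/a) = −(jπ/a)²·sin(jπx/a); on 0 ≤ x ≤ a, ∫sin²(jπx/a) dx = a/2 and ∫sin(jπx/a)·sin(lπx/a) dx = 0 for j ≠ l, so only diagonal terms survive in ∫|Ψ|² and ∫Ψ·Ψ″; ∫Ψ·Ψ′ dx = [Ψ²/2] between the walls = 0.
State is unnormalized: ∫|Ψ|² dx = 11.537, and ∫Ψ*·(−ħ² Ψ'') dx = 18.406, so ⟨p²⟩ = 18.406 / 11.537.
⟨p²⟩ = 1.5954.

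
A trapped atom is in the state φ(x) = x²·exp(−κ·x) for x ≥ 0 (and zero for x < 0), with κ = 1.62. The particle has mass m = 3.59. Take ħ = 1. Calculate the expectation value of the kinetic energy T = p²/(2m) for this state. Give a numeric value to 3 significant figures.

T = −(ħ²/2m) d²/dx², so ⟨T⟩ = −(ħ²/2m) ∫ φ*·φ'' dx / ∫|φ|² dx; with m = 3.59.
Differentiate x²·exp(−κ·x) with the product rule; every integrand then reduces to terms xʲ·e^(−2κx) on [0, ∞), with ∫₀^∞ xʲ·e^(−2κx) dx = j!/(2κ)^(j+1).
State is unnormalized: ∫|φ|² dx = 0.067218, and ∫φ*·(−ħ²/2m · φ'') dx = 0.0081897, so ⟨T⟩ = 0.0081897 / 0.067218.
⟨T⟩ = 0.12184.

0.122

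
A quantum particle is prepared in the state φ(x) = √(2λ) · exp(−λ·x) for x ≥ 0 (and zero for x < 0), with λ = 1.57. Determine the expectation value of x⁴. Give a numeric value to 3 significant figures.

0.247

⟨x⁴⟩ = ∫ x⁴·|φ|² dx (integrals over the domain).
Every integrand reduces to terms xʲ·e^(−2λx) on [0, ∞); use ∫₀^∞ xʲ·e^(−2λx) dx = j!/(2λ)^(j+1).
⟨x⁴⟩ = 0.24688.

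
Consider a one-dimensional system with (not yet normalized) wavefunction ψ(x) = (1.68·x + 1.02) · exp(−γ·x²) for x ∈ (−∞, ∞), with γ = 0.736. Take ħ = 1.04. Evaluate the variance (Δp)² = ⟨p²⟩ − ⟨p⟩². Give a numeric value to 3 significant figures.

1.56

Compute ⟨p⟩ and ⟨p²⟩ separately; (Δp)² = ⟨p²⟩ − ⟨p⟩².
Expand each integrand as polynomial × e^(−2γx²) and use ∫x^(2j)·e^(−2γx²) dx = (2j−1)!!/(4γ)^j · √(π/(2γ)), odd powers → 0; here √(π/(2γ)) = 1.4609. Differentiate with the product rule, d/dx e^(−γx²) = −2γx·e^(−γx²).
Normalization: ∫|ψ|² dx = 2.9205.
⟨p⟩ = 0.0000 and ⟨p²⟩ = 1.5596.
(Δp)² = 1.5596 − (0.0000)² = 1.5596.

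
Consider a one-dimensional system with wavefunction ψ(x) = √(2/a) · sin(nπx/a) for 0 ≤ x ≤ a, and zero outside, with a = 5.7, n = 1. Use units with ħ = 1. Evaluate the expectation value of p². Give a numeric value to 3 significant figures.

p² ψ = −ħ² d²ψ/dx²; ⟨p²⟩ = −ħ² ∫ ψ*·ψ'' dx.
d/dx sin(nπx/a) = (nπ/a)·cos(nπx/a) and d²/dx² sin(nπx/a) = −(nπ/a)²·sin(nπx/a); on 0 ≤ x ≤ a, ∫sin²(nπx/a) dx = a/2 and ∫sin(nπx/a)·cos(nπx/a) dx = 0.
⟨p²⟩ = 0.30377.

0.304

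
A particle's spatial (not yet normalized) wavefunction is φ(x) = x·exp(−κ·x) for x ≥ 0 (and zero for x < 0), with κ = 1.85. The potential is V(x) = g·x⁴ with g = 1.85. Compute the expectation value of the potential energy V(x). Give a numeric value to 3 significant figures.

⟨V⟩ = ∫ V(x)·|φ|² dx / ∫|φ|² dx.
Every integrand reduces to terms xʲ·e^(−2κx) on [0, ∞); use ∫₀^∞ xʲ·e^(−2κx) dx = j!/(2κ)^(j+1).
State is unnormalized: ∫|φ|² dx = 0.039484, and ∫φ*·V(x)·φ dx = 0.14031, so ⟨V⟩ = 0.14031 / 0.039484.
⟨V⟩ = 3.5536.

3.55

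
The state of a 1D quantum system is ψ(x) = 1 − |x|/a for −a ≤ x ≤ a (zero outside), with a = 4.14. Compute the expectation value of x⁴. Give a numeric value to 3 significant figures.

8.39

⟨x⁴⟩ = ∫ x⁴·|ψ|² dx / ∫|ψ|² dx (integrals over the domain).
ψ is even, so ∫ over [−a, a] = 2∫₀ᵃ with ψ = 1 − x/a there: ∫₀ᵃ (1 − x/a)² dx = a/3, ∫₀ᵃ x²(1 − x/a)² dx = a³/30, ∫₀ᵃ x⁴(1 − x/a)² dx = a⁵/105.
State is unnormalized: ∫|ψ|² dx = 2.7600, and ∫ψ*·x⁴·ψ dx = 23.166, so ⟨x⁴⟩ = 23.166 / 2.7600.
⟨x⁴⟩ = 8.3933.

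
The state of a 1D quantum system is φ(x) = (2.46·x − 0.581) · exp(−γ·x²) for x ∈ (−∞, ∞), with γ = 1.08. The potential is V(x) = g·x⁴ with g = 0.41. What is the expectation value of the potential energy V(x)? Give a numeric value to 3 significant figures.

⟨V⟩ = ∫ V(x)·|φ|² dx / ∫|φ|² dx.
Expand each integrand as polynomial × e^(−2γx²) and use ∫x^(2j)·e^(−2γx²) dx = (2j−1)!!/(4γ)^j · √(π/(2γ)), odd powers → 0; here √(π/(2γ)) = 1.2060.
State is unnormalized: ∫|φ|² dx = 2.0965, and ∫φ*·V(x)·φ dx = 0.58356, so ⟨V⟩ = 0.58356 / 2.0965.
⟨V⟩ = 0.27835.

0.278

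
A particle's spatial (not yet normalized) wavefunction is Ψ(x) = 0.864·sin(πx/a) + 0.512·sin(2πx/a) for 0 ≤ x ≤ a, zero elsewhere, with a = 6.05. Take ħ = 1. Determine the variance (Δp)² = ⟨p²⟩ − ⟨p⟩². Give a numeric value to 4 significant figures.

0.4799

Compute ⟨p⟩ and ⟨p²⟩ separately; (Δp)² = ⟨p²⟩ − ⟨p⟩².
d²/dx² sin(jπx/a) = −(jπ/a)²·sin(jπx/a); on 0 ≤ x ≤ a, ∫sin²(jπx/a) dx = a/2 and ∫sin(jπx/a)·sin(lπx/a) dx = 0 for j ≠ l, so only diagonal terms survive in ∫|Ψ|² and ∫Ψ·Ψ″; ∫Ψ·Ψ′ dx = [Ψ²/2] between the walls = 0.
Normalization: ∫|Ψ|² dx = 3.0511.
⟨p⟩ = 0.0000 and ⟨p²⟩ = 0.47988.
(Δp)² = 0.47988 − (0.0000)² = 0.47988.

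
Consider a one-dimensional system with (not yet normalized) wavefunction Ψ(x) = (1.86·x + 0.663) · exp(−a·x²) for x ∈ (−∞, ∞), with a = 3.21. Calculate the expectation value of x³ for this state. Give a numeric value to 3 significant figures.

0.0633

⟨x³⟩ = ∫ x³·|Ψ|² dx / ∫|Ψ|² dx (integrals over the domain).
Expand each integrand as polynomial × e^(−2ax²) and use ∫x^(2j)·e^(−2ax²) dx = (2j−1)!!/(4a)^j · √(π/(2a)), odd powers → 0; here √(π/(2a)) = 0.69953.
State is unnormalized: ∫|Ψ|² dx = 0.49597, and ∫Ψ*·x³·Ψ dx = 0.031395, so ⟨x³⟩ = 0.031395 / 0.49597.
⟨x³⟩ = 0.063299.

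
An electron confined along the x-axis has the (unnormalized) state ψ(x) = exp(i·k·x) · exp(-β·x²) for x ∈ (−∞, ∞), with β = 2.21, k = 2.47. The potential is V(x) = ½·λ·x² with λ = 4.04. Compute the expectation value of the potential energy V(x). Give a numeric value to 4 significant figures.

⟨V⟩ = ∫ V(x)·|ψ|² dx / ∫|ψ|² dx.
Gaussian moments: ∫x^(2j)·e^(−2βx²) dx = (2j−1)!!/(4β)^j · √(π/(2β)), odd powers integrate to 0; here √(π/(2β)) = 0.84307.
State is unnormalized: ∫|ψ|² dx = 0.84307, and ∫ψ*·V(x)·ψ dx = 0.19265, so ⟨V⟩ = 0.19265 / 0.84307.
⟨V⟩ = 0.22851.

0.2285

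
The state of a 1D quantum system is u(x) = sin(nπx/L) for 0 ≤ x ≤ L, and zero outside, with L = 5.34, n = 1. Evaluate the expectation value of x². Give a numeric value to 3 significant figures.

⟨x²⟩ = ∫ x²·|u|² dx / ∫|u|² dx (integrals over the domain).
With sin²θ = (1 − cos2θ)/2 on 0 ≤ x ≤ L: ∫sin²(nπx/L) dx = L/2, ∫x·sin²(nπx/L) dx = L²/4, ∫x²·sin²(nπx/L) dx = L³·(1/6 − 1/(4n²π²)); higher powers xᵏ the same way, integrating xᵏ·cos(2nπx/L) by parts.
State is unnormalized: ∫|u|² dx = 2.6700, and ∫u*·x²·u dx = 21.522, so ⟨x²⟩ = 21.522 / 2.6700.
⟨x²⟩ = 8.0606.

8.06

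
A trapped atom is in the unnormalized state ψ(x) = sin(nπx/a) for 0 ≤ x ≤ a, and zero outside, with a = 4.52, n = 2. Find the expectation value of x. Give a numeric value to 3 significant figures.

2.26

⟨x⟩ = ∫ x·|ψ|² dx / ∫|ψ|² dx (integrals over the domain).
With sin²θ = (1 − cos2θ)/2 on 0 ≤ x ≤ a: ∫sin²(nπx/a) dx = a/2, ∫x·sin²(nπx/a) dx = a²/4, ∫x²·sin²(nπx/a) dx = a³·(1/6 − 1/(4n²π²)); higher powers xᵏ the same way, integrating xᵏ·cos(2nπx/a) by parts.
State is unnormalized: ∫|ψ|² dx = 2.2600, and ∫ψ*·x·ψ dx = 5.1076, so ⟨x⟩ = 5.1076 / 2.2600.
⟨x⟩ = 2.2600.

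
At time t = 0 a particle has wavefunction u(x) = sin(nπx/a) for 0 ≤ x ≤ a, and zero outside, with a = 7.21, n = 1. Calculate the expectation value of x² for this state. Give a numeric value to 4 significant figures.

⟨x²⟩ = ∫ x²·|u|² dx / ∫|u|² dx (integrals over the domain).
With sin²θ = (1 − cos2θ)/2 on 0 ≤ x ≤ a: ∫sin²(nπx/a) dx = a/2, ∫x·sin²(nπx/a) dx = a²/4, ∫x²·sin²(nπx/a) dx = a³·(1/6 − 1/(4n²π²)); higher powers xᵏ the same way, integrating xᵏ·cos(2nπx/a) by parts.
State is unnormalized: ∫|u|² dx = 3.6050, and ∫u*·x²·u dx = 52.974, so ⟨x²⟩ = 52.974 / 3.6050.
⟨x²⟩ = 14.694.

14.69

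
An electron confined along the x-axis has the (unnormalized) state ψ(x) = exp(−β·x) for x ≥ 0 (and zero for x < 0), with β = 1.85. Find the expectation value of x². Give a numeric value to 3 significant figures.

0.146

⟨x²⟩ = ∫ x²·|ψ|² dx / ∫|ψ|² dx (integrals over the domain).
Every integrand reduces to terms xʲ·e^(−2βx) on [0, ∞); use ∫₀^∞ xʲ·e^(−2βx) dx = j!/(2β)^(j+1).
State is unnormalized: ∫|ψ|² dx = 0.27027, and ∫ψ*·x²·ψ dx = 0.039484, so ⟨x²⟩ = 0.039484 / 0.27027.
⟨x²⟩ = 0.14609.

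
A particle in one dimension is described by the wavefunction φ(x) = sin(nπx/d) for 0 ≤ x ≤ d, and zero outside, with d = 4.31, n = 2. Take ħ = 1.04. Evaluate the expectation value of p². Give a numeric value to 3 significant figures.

2.30

p² φ = −ħ² d²φ/dx²; ⟨p²⟩ = −ħ² ∫ φ*·φ'' dx / ∫|φ|² dx.
d/dx sin(nπx/d) = (nπ/d)·cos(nπx/d) and d²/dx² sin(nπx/d) = −(nπ/d)²·sin(nπx/d); on 0 ≤ x ≤ d, ∫sin²(nπx/d) dx = d/2 and ∫sin(nπx/d)·cos(nπx/d) dx = 0.
State is unnormalized: ∫|φ|² dx = 2.1550, and ∫φ*·(−ħ² φ'') dx = 4.9536, so ⟨p²⟩ = 4.9536 / 2.1550.
⟨p²⟩ = 2.2986.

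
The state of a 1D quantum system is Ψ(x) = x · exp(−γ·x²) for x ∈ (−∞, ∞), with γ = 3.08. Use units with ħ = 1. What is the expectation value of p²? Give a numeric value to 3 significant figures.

9.24

p² Ψ = −ħ² d²Ψ/dx²; ⟨p²⟩ = −ħ² ∫ Ψ*·Ψ'' dx / ∫|Ψ|² dx.
Expand each integrand as polynomial × e^(−2γx²) and use ∫x^(2j)·e^(−2γx²) dx = (2j−1)!!/(4γ)^j · √(π/(2γ)), odd powers → 0; here √(π/(2γ)) = 0.71414. Differentiate with the product rule, d/dx e^(−γx²) = −2γx·e^(−γx²).
State is unnormalized: ∫|Ψ|² dx = 0.057966, and ∫Ψ*·(−ħ² Ψ'') dx = 0.53561, so ⟨p²⟩ = 0.53561 / 0.057966.
⟨p²⟩ = 9.2400.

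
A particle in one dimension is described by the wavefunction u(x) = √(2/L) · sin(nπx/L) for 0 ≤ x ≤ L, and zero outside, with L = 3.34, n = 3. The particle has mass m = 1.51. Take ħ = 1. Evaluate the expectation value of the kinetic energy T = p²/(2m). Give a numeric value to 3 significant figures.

T = −(ħ²/2m) d²/dx², so ⟨T⟩ = −(ħ²/2m) ∫ u*·u'' dx; with m = 1.51.
d/dx sin(nπx/L) = (nπ/L)·cos(nπx/L) and d²/dx² sin(nπx/L) = −(nπ/L)²·sin(nπx/L); on 0 ≤ x ≤ L, ∫sin²(nπx/L) dx = L/2 and ∫sin(nπx/L)·cos(nπx/L) dx = 0.
⟨T⟩ = 2.6366.

2.64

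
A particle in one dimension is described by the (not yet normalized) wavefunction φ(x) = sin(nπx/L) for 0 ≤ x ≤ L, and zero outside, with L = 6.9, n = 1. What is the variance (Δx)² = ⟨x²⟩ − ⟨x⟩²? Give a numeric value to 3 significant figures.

1.56

Compute ⟨x⟩ and ⟨x²⟩ separately, then (Δx)² = ⟨x²⟩ − ⟨x⟩².
With sin²θ = (1 − cos2θ)/2 on 0 ≤ x ≤ L: ∫sin²(nπx/L) dx = L/2, ∫x·sin²(nπx/L) dx = L²/4, ∫x²·sin²(nπx/L) dx = L³·(1/6 − 1/(4n²π²)); higher powers xᵏ the same way, integrating xᵏ·cos(2nπx/L) by parts.
Normalization: ∫|φ|² dx = 3.4500.
⟨x⟩ = 3.4500 and ⟨x²⟩ = 13.458.
(Δx)² = 13.458 − (3.4500)² = 1.5555.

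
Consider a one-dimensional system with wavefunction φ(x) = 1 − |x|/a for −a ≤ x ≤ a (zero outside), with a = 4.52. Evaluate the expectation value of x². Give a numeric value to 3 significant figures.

⟨x²⟩ = ∫ x²·|φ|² dx / ∫|φ|² dx (integrals over the domain).
φ is even, so ∫ over [−a, a] = 2∫₀ᵃ with φ = 1 − x/a there: ∫₀ᵃ (1 − x/a)² dx = a/3, ∫₀ᵃ x²(1 − x/a)² dx = a³/30, ∫₀ᵃ x⁴(1 − x/a)² dx = a⁵/105.
State is unnormalized: ∫|φ|² dx = 3.0133, and ∫φ*·x²·φ dx = 6.1564, so ⟨x²⟩ = 6.1564 / 3.0133.
⟨x²⟩ = 2.0430.

2.04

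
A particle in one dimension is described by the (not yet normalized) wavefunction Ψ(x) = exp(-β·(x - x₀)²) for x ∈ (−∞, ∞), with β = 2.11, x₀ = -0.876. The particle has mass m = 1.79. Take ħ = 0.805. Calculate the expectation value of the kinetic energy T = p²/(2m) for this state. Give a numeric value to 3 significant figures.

T = −(ħ²/2m) d²/dx², so ⟨T⟩ = −(ħ²/2m) ∫ Ψ*·Ψ'' dx / ∫|Ψ|² dx; with m = 1.79.
Gaussian moments (u = x − x₀): ∫u^(2j)·e^(−2βu²) du = (2j−1)!!/(4β)^j · √(π/(2β)), odd powers integrate to 0; here √(π/(2β)) = 0.86282. Derivatives: d/dx e^(−βu²) = −2βu·e^(−βu²), d²/dx² e^(−βu²) = (4β²u² − 2β)·e^(−βu²).
State is unnormalized: ∫|Ψ|² dx = 0.86282, and ∫Ψ*·(−ħ²/2m · Ψ'') dx = 0.32954, so ⟨T⟩ = 0.32954 / 0.86282.
⟨T⟩ = 0.38194.

0.382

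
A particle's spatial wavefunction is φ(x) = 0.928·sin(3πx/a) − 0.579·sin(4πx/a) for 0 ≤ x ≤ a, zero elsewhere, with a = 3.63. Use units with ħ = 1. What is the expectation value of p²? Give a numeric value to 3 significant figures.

8.21

p² φ = −ħ² d²φ/dx²; ⟨p²⟩ = −ħ² ∫ φ*·φ'' dx / ∫|φ|² dx.
d²/dx² sin(jπx/a) = −(jπ/a)²·sin(jπx/a); on 0 ≤ x ≤ a, ∫sin²(jπx/a) dx = a/2 and ∫sin(jπx/a)·sin(lπx/a) dx = 0 for j ≠ l, so only diagonal terms survive in ∫|φ|² and ∫φ·φ″; ∫φ·φ′ dx = [φ²/2] between the walls = 0.
State is unnormalized: ∫|φ|² dx = 2.1715, and ∫φ*·(−ħ² φ'') dx = 17.829, so ⟨p²⟩ = 17.829 / 2.1715.
⟨p²⟩ = 8.2102.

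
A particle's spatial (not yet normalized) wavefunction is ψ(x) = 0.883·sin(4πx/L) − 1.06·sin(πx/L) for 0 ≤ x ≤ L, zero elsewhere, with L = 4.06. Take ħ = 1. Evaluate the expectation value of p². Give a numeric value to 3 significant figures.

4.28

p² ψ = −ħ² d²ψ/dx²; ⟨p²⟩ = −ħ² ∫ ψ*·ψ'' dx / ∫|ψ|² dx.
d²/dx² sin(jπx/L) = −(jπ/L)²·sin(jπx/L); on 0 ≤ x ≤ L, ∫sin²(jπx/L) dx = L/2 and ∫sin(jπx/L)·sin(lπx/L) dx = 0 for j ≠ l, so only diagonal terms survive in ∫|ψ|² and ∫ψ·ψ″; ∫ψ·ψ′ dx = [ψ²/2] between the walls = 0.
State is unnormalized: ∫|ψ|² dx = 3.8637, and ∫ψ*·(−ħ² ψ'') dx = 16.529, so ⟨p²⟩ = 16.529 / 3.8637.
⟨p²⟩ = 4.2780.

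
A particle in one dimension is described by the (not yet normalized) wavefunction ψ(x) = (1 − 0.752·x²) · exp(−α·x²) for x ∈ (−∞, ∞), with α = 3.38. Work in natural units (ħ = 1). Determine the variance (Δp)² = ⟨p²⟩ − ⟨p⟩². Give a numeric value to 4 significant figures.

4.264

Compute ⟨p⟩ and ⟨p²⟩ separately; (Δp)² = ⟨p²⟩ − ⟨p⟩².
Expand each integrand as polynomial × e^(−2αx²) and use ∫x^(2j)·e^(−2αx²) dx = (2j−1)!!/(4α)^j · √(π/(2α)), odd powers → 0; here √(π/(2α)) = 0.68171. Differentiate with the product rule, d/dx e^(−αx²) = −2αx·e^(−αx²).
Normalization: ∫|ψ|² dx = 0.61220.
⟨p⟩ = 0.0000 and ⟨p²⟩ = 4.2640.
(Δp)² = 4.2640 − (0.0000)² = 4.2640.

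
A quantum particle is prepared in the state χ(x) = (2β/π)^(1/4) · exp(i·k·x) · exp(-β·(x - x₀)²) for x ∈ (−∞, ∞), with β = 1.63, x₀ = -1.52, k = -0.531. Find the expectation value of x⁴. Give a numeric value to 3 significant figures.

⟨x⁴⟩ = ∫ x⁴·|χ|² dx (integrals over the domain).
Gaussian moments (u = x − x₀): ∫u^(2j)·e^(−2βu²) du = (2j−1)!!/(4β)^j · √(π/(2β)), odd powers integrate to 0; here √(π/(2β)) = 0.98167.
⟨x⁴⟩ = 7.5347.

7.53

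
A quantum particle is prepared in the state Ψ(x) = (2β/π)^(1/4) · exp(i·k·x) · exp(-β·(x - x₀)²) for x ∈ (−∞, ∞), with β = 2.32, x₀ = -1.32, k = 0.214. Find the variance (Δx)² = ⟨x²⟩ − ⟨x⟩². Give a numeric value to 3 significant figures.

0.108

Compute ⟨x⟩ and ⟨x²⟩ separately, then (Δx)² = ⟨x²⟩ − ⟨x⟩².
Gaussian moments (u = x − x₀): ∫u^(2j)·e^(−2βu²) du = (2j−1)!!/(4β)^j · √(π/(2β)), odd powers integrate to 0; here √(π/(2β)) = 0.82284.
⟨x⟩ = -1.3200 and ⟨x²⟩ = 1.8502.
(Δx)² = 1.8502 − (-1.3200)² = 0.10776.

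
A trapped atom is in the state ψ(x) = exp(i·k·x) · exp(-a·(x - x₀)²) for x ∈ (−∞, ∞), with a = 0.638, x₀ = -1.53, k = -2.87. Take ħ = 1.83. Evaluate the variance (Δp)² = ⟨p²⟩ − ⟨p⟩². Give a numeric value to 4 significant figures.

Compute ⟨p⟩ and ⟨p²⟩ separately; (Δp)² = ⟨p²⟩ − ⟨p⟩².
Gaussian moments (u = x − x₀): ∫u^(2j)·e^(−2au²) du = (2j−1)!!/(4a)^j · √(π/(2a)), odd powers integrate to 0; here √(π/(2a)) = 1.5691. Derivatives: ψ′ = (ik − 2au)·ψ, ψ″ = ((ik − 2au)² − 2a)·ψ; the odd-in-u pieces drop out.
Normalization: ∫|ψ|² dx = 1.5691.
⟨p⟩ = -5.2521 and ⟨p²⟩ = 29.721.
(Δp)² = 29.721 − (-5.2521)² = 2.1366.

2.137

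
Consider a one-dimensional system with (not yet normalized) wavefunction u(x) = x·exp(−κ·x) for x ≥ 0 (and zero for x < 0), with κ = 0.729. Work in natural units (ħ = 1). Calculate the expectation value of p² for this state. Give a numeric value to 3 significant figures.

0.531

p² u = −ħ² d²u/dx²; ⟨p²⟩ = −ħ² ∫ u*·u'' dx / ∫|u|² dx.
Differentiate x·exp(−κ·x) with the product rule; every integrand then reduces to terms xʲ·e^(−2κx) on [0, ∞), with ∫₀^∞ xʲ·e^(−2κx) dx = j!/(2κ)^(j+1).
State is unnormalized: ∫|u|² dx = 0.64529, and ∫u*·(−ħ² u'') dx = 0.34294, so ⟨p²⟩ = 0.34294 / 0.64529.
⟨p²⟩ = 0.53144.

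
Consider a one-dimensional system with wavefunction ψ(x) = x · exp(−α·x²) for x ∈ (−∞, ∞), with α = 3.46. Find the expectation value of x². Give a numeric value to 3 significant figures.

0.217

⟨x²⟩ = ∫ x²·|ψ|² dx / ∫|ψ|² dx (integrals over the domain).
Expand each integrand as polynomial × e^(−2αx²) and use ∫x^(2j)·e^(−2αx²) dx = (2j−1)!!/(4α)^j · √(π/(2α)), odd powers → 0; here √(π/(2α)) = 0.67379.
State is unnormalized: ∫|ψ|² dx = 0.048684, and ∫ψ*·x²·ψ dx = 0.010553, so ⟨x²⟩ = 0.010553 / 0.048684.
⟨x²⟩ = 0.21676.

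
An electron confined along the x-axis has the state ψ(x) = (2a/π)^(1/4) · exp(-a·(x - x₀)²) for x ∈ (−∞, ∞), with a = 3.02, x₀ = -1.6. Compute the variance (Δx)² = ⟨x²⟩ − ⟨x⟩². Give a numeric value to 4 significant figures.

Compute ⟨x⟩ and ⟨x²⟩ separately, then (Δx)² = ⟨x²⟩ − ⟨x⟩².
Gaussian moments (u = x − x₀): ∫u^(2j)·e^(−2au²) du = (2j−1)!!/(4a)^j · √(π/(2a)), odd powers integrate to 0; here √(π/(2a)) = 0.72120.
⟨x⟩ = -1.6000 and ⟨x²⟩ = 2.6428.
(Δx)² = 2.6428 − (-1.6000)² = 0.082781.

0.08278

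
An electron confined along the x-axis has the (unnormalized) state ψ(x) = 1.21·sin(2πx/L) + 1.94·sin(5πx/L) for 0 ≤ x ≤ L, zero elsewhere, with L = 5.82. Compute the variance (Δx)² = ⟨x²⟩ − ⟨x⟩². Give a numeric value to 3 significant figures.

Compute ⟨x⟩ and ⟨x²⟩ separately, then (Δx)² = ⟨x²⟩ − ⟨x⟩².
On 0 ≤ x ≤ L (j ≠ l): ∫sin²(jπx/L) dx = L/2, ∫sin(jπx/L)·sin(lπx/L) dx = 0; diagonal moments ∫x·sin²(jπx/L) dx = L²/4, ∫x²·sin²(jπx/L) dx = L³·(1/6 − 1/(4j²π²)); cross terms ∫x·sin(jπx/L)·sin(lπx/L) dx = 0 for j + l even and −4jlL²/(π²(j² − l²)²) for j + l odd, ∫x²·sin(jπx/L)·sin(lπx/L) dx = (−1)^(j+l)·4jlL³/(π²(j² − l²)²); higher powers the same way via product-to-sum and parts.
Normalization: ∫|ψ|² dx = 15.213.
⟨x⟩ = 2.8139 and ⟨x²⟩ = 10.562.
(Δx)² = 10.562 − (2.8139)² = 2.6439.

2.64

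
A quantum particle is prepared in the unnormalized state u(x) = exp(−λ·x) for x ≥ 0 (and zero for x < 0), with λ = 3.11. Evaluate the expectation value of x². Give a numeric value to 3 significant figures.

0.0517

⟨x²⟩ = ∫ x²·|u|² dx / ∫|u|² dx (integrals over the domain).
Every integrand reduces to terms xʲ·e^(−2λx) on [0, ∞); use ∫₀^∞ xʲ·e^(−2λx) dx = j!/(2λ)^(j+1).
State is unnormalized: ∫|u|² dx = 0.16077, and ∫u*·x²·u dx = 0.0083111, so ⟨x²⟩ = 0.0083111 / 0.16077.
⟨x²⟩ = 0.051695.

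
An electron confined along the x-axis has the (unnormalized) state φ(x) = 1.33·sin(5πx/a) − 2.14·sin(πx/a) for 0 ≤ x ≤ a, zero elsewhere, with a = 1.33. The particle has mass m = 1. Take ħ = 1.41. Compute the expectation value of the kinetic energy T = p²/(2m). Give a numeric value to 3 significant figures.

T = −(ħ²/2m) d²/dx², so ⟨T⟩ = −(ħ²/2m) ∫ φ*·φ'' dx / ∫|φ|² dx; with m = 1.
d²/dx² sin(jπx/a) = −(jπ/a)²·sin(jπx/a); on 0 ≤ x ≤ a, ∫sin²(jπx/a) dx = a/2 and ∫sin(jπx/a)·sin(lπx/a) dx = 0 for j ≠ l, so only diagonal terms survive in ∫|φ|² and ∫φ·φ″; ∫φ·φ′ dx = [φ²/2] between the walls = 0.
State is unnormalized: ∫|φ|² dx = 4.2218, and ∫φ*·(−ħ²/2m · φ'') dx = 180.00, so ⟨T⟩ = 180.00 / 4.2218.
⟨T⟩ = 42.636.

42.6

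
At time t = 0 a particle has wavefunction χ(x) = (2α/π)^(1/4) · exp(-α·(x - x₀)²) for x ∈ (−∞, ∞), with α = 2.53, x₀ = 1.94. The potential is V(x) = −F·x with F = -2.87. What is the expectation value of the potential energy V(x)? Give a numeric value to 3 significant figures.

⟨V⟩ = ∫ V(x)·|χ|² dx.
Gaussian moments (u = x − x₀): ∫u^(2j)·e^(−2αu²) du = (2j−1)!!/(4α)^j · √(π/(2α)), odd powers integrate to 0; here √(π/(2α)) = 0.78795.
⟨V⟩ = 5.5678.

5.57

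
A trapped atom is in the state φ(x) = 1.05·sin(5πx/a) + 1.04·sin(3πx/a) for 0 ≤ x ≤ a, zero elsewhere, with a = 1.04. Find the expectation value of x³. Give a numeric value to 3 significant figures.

0.355

⟨x³⟩ = ∫ x³·|φ|² dx / ∫|φ|² dx (integrals over the domain).
On 0 ≤ x ≤ a (j ≠ l): ∫sin²(jπx/a) dx = a/2, ∫sin(jπx/a)·sin(lπx/a) dx = 0; diagonal moments ∫x·sin²(jπx/a) dx = a²/4, ∫x²·sin²(jπx/a) dx = a³·(1/6 − 1/(4j²π²)); cross terms ∫x·sin(jπx/a)·sin(lπx/a) dx = 0 for j + l even and −4jla²/(π²(j² − l²)²) for j + l odd, ∫x²·sin(jπx/a)·sin(lπx/a) dx = (−1)^(j+l)·4jla³/(π²(j² − l²)²); higher powers the same way via product-to-sum and parts.
State is unnormalized: ∫|φ|² dx = 1.1357, and ∫φ*·x³·φ dx = 0.40309, so ⟨x³⟩ = 0.40309 / 1.1357.
⟨x³⟩ = 0.35492.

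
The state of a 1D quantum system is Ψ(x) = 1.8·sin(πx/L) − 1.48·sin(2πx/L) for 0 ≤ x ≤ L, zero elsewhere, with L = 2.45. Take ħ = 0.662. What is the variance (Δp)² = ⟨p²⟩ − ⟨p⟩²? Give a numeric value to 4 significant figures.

Compute ⟨p⟩ and ⟨p²⟩ separately; (Δp)² = ⟨p²⟩ − ⟨p⟩².
d²/dx² sin(jπx/L) = −(jπ/L)²·sin(jπx/L); on 0 ≤ x ≤ L, ∫sin²(jπx/L) dx = L/2 and ∫sin(jπx/L)·sin(lπx/L) dx = 0 for j ≠ l, so only diagonal terms survive in ∫|Ψ|² and ∫Ψ·Ψ″; ∫Ψ·Ψ′ dx = [Ψ²/2] between the walls = 0.
Normalization: ∫|Ψ|² dx = 6.6522.
⟨p⟩ = 0.0000 and ⟨p²⟩ = 1.5925.
(Δp)² = 1.5925 − (0.0000)² = 1.5925.

1.593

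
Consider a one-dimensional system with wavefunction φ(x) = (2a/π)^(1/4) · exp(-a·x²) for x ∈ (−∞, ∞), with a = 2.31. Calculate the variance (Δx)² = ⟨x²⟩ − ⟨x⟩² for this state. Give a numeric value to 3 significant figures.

Compute ⟨x⟩ and ⟨x²⟩ separately, then (Δx)² = ⟨x²⟩ − ⟨x⟩².
Gaussian moments: ∫x^(2j)·e^(−2ax²) dx = (2j−1)!!/(4a)^j · √(π/(2a)), odd powers integrate to 0; here √(π/(2a)) = 0.82462.
⟨x⟩ = 0.0000 and ⟨x²⟩ = 0.10823.
(Δx)² = 0.10823 − (0.0000)² = 0.10823.

0.108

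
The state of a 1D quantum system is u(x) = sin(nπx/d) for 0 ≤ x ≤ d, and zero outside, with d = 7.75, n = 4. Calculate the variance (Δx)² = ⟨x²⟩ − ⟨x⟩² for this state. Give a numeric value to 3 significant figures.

4.82

Compute ⟨x⟩ and ⟨x²⟩ separately, then (Δx)² = ⟨x²⟩ − ⟨x⟩².
With sin²θ = (1 − cos2θ)/2 on 0 ≤ x ≤ d: ∫sin²(nπx/d) dx = d/2, ∫x·sin²(nπx/d) dx = d²/4, ∫x²·sin²(nπx/d) dx = d³·(1/6 − 1/(4n²π²)); higher powers xᵏ the same way, integrating xᵏ·cos(2nπx/d) by parts.
Normalization: ∫|u|² dx = 3.8750.
⟨x⟩ = 3.8750 and ⟨x²⟩ = 19.831.
(Δx)² = 19.831 − (3.8750)² = 4.8150.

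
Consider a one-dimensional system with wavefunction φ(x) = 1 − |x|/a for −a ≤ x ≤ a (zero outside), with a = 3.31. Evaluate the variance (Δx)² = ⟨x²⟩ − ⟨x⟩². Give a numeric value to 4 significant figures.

Compute ⟨x⟩ and ⟨x²⟩ separately, then (Δx)² = ⟨x²⟩ − ⟨x⟩².
φ is even, so ∫ over [−a, a] = 2∫₀ᵃ with φ = 1 − x/a there: ∫₀ᵃ (1 − x/a)² dx = a/3, ∫₀ᵃ x²(1 − x/a)² dx = a³/30, ∫₀ᵃ x⁴(1 − x/a)² dx = a⁵/105.
Normalization: ∫|φ|² dx = 2.2067.
⟨x⟩ = 0.0000 and ⟨x²⟩ = 1.0956.
(Δx)² = 1.0956 − (0.0000)² = 1.0956.

1.096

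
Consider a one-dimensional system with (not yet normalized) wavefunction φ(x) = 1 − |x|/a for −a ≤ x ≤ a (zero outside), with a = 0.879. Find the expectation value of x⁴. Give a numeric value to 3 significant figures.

⟨x⁴⟩ = ∫ x⁴·|φ|² dx / ∫|φ|² dx (integrals over the domain).
φ is even, so ∫ over [−a, a] = 2∫₀ᵃ with φ = 1 − x/a there: ∫₀ᵃ (1 − x/a)² dx = a/3, ∫₀ᵃ x²(1 − x/a)² dx = a³/30, ∫₀ᵃ x⁴(1 − x/a)² dx = a⁵/105.
State is unnormalized: ∫|φ|² dx = 0.58600, and ∫φ*·x⁴·φ dx = 0.0099951, so ⟨x⁴⟩ = 0.0099951 / 0.58600.
⟨x⁴⟩ = 0.017056.

0.0171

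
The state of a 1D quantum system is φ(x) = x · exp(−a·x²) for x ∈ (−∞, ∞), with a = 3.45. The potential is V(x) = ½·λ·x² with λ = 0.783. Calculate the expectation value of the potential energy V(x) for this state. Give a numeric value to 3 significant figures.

⟨V⟩ = ∫ V(x)·|φ|² dx / ∫|φ|² dx.
Expand each integrand as polynomial × e^(−2ax²) and use ∫x^(2j)·e^(−2ax²) dx = (2j−1)!!/(4a)^j · √(π/(2a)), odd powers → 0; here √(π/(2a)) = 0.67476.
State is unnormalized: ∫|φ|² dx = 0.048896, and ∫φ*·V(x)·φ dx = 0.0041615, so ⟨V⟩ = 0.0041615 / 0.048896.
⟨V⟩ = 0.085109.

0.0851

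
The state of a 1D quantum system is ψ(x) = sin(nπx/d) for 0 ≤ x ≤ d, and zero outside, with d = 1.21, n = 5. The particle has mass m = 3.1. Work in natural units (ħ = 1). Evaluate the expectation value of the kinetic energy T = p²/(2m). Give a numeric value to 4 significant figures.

27.18

T = −(ħ²/2m) d²/dx², so ⟨T⟩ = −(ħ²/2m) ∫ ψ*·ψ'' dx / ∫|ψ|² dx; with m = 3.1.
d/dx sin(nπx/d) = (nπ/d)·cos(nπx/d) and d²/dx² sin(nπx/d) = −(nπ/d)²·sin(nπx/d); on 0 ≤ x ≤ d, ∫sin²(nπx/d) dx = d/2 and ∫sin(nπx/d)·cos(nπx/d) dx = 0.
State is unnormalized: ∫|ψ|² dx = 0.60500, and ∫ψ*·(−ħ²/2m · ψ'') dx = 16.445, so ⟨T⟩ = 16.445 / 0.60500.
⟨T⟩ = 27.182.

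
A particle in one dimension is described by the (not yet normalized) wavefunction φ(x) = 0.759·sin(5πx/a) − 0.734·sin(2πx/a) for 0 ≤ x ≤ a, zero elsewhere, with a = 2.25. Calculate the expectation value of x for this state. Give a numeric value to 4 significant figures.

⟨x⟩ = ∫ x·|φ|² dx / ∫|φ|² dx (integrals over the domain).
On 0 ≤ x ≤ a (j ≠ l): ∫sin²(jπx/a) dx = a/2, ∫sin(jπx/a)·sin(lπx/a) dx = 0; diagonal moments ∫x·sin²(jπx/a) dx = a²/4, ∫x²·sin²(jπx/a) dx = a³·(1/6 − 1/(4j²π²)); cross terms ∫x·sin(jπx/a)·sin(lπx/a) dx = 0 for j + l even and −4jla²/(π²(j² − l²)²) for j + l odd, ∫x²·sin(jπx/a)·sin(lπx/a) dx = (−1)^(j+l)·4jla³/(π²(j² − l²)²); higher powers the same way via product-to-sum and parts.
State is unnormalized: ∫|φ|² dx = 1.2542, and ∫φ*·x·φ dx = 1.4628, so ⟨x⟩ = 1.4628 / 1.2542.
⟨x⟩ = 1.1663.

1.166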